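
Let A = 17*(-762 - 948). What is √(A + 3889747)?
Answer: √3860677 ≈ 1964.9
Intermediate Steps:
A = -29070 (A = 17*(-1710) = -29070)
√(A + 3889747) = √(-29070 + 3889747) = √3860677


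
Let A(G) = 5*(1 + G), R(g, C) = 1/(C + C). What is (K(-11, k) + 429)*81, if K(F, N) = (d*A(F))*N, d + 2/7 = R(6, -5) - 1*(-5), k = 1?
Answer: 112428/7 ≈ 16061.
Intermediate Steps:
R(g, C) = 1/(2*C)
A(G) = 5 + 5*G
d = 323/70 (d = -2/7 + ((½)/(-5) - 1*(-5)) = -2/7 + ((½)*(-⅕) + 5) = -2/7 + (-⅒ + 5) = -2/7 + 49/10 = 323/70 ≈ 4.6143)
K(F, N) = N*(323/14 + 323*F/14) (K(F, N) = (323*(5 + 5*F)/70)*N = (323/14 + 323*F/14)*N = N*(323/14 + 323*F/14))
(K(-11, k) + 429)*81 = ((323/14)*1*(1 - 11) + 429)*81 = ((323/14)*1*(-10) + 429)*81 = (-1615/7 + 429)*81 = (1388/7)*81 = 112428/7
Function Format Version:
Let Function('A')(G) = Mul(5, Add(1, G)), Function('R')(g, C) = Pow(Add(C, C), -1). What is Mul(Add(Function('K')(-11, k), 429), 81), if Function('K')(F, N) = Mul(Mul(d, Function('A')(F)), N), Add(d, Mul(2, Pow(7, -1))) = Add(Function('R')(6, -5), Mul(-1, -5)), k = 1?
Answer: Rational(112428, 7) ≈ 16061.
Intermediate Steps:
Function('R')(g, C) = Mul(Rational(1, 2), Pow(C, -1)) (Function('R')(g, C) = Pow(Mul(2, C), -1) = Mul(Rational(1, 2), Pow(C, -1)))
Function('A')(G) = Add(5, Mul(5, G))
d = Rational(323, 70) (d = Add(Rational(-2, 7), Add(Mul(Rational(1, 2), Pow(-5, -1)), Mul(-1, -5))) = Add(Rational(-2, 7), Add(Mul(Rational(1, 2), Rational(-1, 5)), 5)) = Add(Rational(-2, 7), Add(Rational(-1, 10), 5)) = Add(Rational(-2, 7), Rational(49, 10)) = Rational(323, 70) ≈ 4.6143)
Function('K')(F, N) = Mul(N, Add(Rational(323, 14), Mul(Rational(323, 14), F))) (Function('K')(F, N) = Mul(Mul(Rational(323, 70), Add(5, Mul(5, F))), N) = Mul(Add(Rational(323, 14), Mul(Rational(323, 14), F)), N) = Mul(N, Add(Rational(323, 14), Mul(Rational(323, 14), F))))
Mul(Add(Function('K')(-11, k), 429), 81) = Mul(Add(Mul(Rational(323, 14), 1, Add(1, -11)), 429), 81) = Mul(Add(Mul(Rational(323, 14), 1, -10), 429), 81) = Mul(Add(Rational(-1615, 7), 429), 81) = Mul(Rational(1388, 7), 81) = Rational(112428, 7)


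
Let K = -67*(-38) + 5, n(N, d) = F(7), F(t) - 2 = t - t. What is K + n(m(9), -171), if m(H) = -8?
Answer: 2553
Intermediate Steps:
F(t) = 2 (F(t) = 2 + (t - t) = 2 + 0 = 2)
n(N, d) = 2
K = 2551 (K = 2546 + 5 = 2551)
K + n(m(9), -171) = 2551 + 2 = 2553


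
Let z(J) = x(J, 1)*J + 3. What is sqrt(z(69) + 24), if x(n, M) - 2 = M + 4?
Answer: sqrt(510) ≈ 22.583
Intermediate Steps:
x(n, M) = 6 + M (x(n, M) = 2 + (M + 4) = 2 + (4 + M) = 6 + M)
z(J) = 3 + 7*J (z(J) = (6 + 1)*J + 3 = 7*J + 3 = 3 + 7*J)
sqrt(z(69) + 24) = sqrt((3 + 7*69) + 24) = sqrt((3 + 483) + 24) = sqrt(486 + 24) = sqrt(510)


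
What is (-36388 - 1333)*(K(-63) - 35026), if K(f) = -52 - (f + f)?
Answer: 1318424392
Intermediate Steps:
K(f) = -52 - 2*f
(-36388 - 1333)*(K(-63) - 35026) = (-36388 - 1333)*((-52 - 2*(-63)) - 35026) = -37721*((-52 + 126) - 35026) = -37721*(74 - 35026) = -37721*(-34952) = 1318424392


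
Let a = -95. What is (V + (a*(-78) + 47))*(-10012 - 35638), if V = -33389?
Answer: 1183795800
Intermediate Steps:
(V + (a*(-78) + 47))*(-10012 - 35638) = (-33389 + (-95*(-78) + 47))*(-10012 - 35638) = (-33389 + (7410 + 47))*(-45650) = (-33389 + 7457)*(-45650) = -25932*(-45650) = 1183795800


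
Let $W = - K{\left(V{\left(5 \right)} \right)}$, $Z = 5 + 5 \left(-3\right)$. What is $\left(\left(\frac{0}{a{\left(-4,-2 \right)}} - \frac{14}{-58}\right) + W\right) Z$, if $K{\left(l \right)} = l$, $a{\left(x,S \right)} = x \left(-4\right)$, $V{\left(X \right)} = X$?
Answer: $\frac{1380}{29} \approx 47.586$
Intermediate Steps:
$a{\left(x,S \right)} = - 4 x$
$Z = -10$ ($Z = 5 - 15 = -10$)
$W = -5$ ($W = \left(-1\right) 5 = -5$)
$\left(\left(\frac{0}{a{\left(-4,-2 \right)}} - \frac{14}{-58}\right) + W\right) Z = \left(\left(\frac{0}{\left(-4\right) \left(-4\right)} - \frac{14}{-58}\right) - 5\right) \left(-10\right) = \left(\left(\frac{0}{16} - - \frac{7}{29}\right) - 5\right) \left(-10\right) = \left(\left(0 \cdot \frac{1}{16} + \frac{7}{29}\right) - 5\right) \left(-10\right) = \left(\left(0 + \frac{7}{29}\right) - 5\right) \left(-10\right) = \left(\frac{7}{29} - 5\right) \left(-10\right) = \left(- \frac{138}{29}\right) \left(-10\right) = \frac{1380}{29}$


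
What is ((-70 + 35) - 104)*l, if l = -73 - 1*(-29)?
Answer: 6116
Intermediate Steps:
l = -44 (l = -73 + 29 = -44)
((-70 + 35) - 104)*l = ((-70 + 35) - 104)*(-44) = (-35 - 104)*(-44) = -139*(-44) = 6116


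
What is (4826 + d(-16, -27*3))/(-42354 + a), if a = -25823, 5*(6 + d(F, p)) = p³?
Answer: 507341/340885 ≈ 1.4883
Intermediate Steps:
d(F, p) = -6 + p³/5
(4826 + d(-16, -27*3))/(-42354 + a) = (4826 + (-6 + (-27*3)³/5))/(-42354 - 25823) = (4826 + (-6 + (⅕)*(-81)³))/(-68177) = (4826 + (-6 + (⅕)*(-531441)))*(-1/68177) = (4826 + (-6 - 531441/5))*(-1/68177) = (4826 - 531471/5)*(-1/68177) = -507341/5*(-1/68177) = 507341/340885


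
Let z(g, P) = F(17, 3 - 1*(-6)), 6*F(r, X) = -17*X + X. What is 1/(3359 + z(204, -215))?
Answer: 1/3335 ≈ 0.00029985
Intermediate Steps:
F(r, X) = -8*X/3 (F(r, X) = (-17*X + X)/6 = (-16*X)/6 = -8*X/3)
z(g, P) = -24 (z(g, P) = -8*(3 - 1*(-6))/3 = -8*(3 + 6)/3 = -8/3*9 = -24)
1/(3359 + z(204, -215)) = 1/(3359 - 24) = 1/3335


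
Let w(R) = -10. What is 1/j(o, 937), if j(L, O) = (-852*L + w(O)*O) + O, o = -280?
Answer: 1/230127 ≈ 4.3454e-6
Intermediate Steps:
j(L, O) = -852*L - 9*O (j(L, O) = (-852*L - 10*O) + O = -852*L - 9*O)
1/j(o, 937) = 1/(-852*(-280) - 9*937) = 1/(238560 - 8433) = 1/230127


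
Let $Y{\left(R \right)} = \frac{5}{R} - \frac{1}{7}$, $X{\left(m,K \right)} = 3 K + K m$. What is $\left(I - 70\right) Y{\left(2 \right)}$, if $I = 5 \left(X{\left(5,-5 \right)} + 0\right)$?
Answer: $- \frac{4455}{7} \approx -636.43$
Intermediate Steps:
$Y{\left(R \right)} = - \frac{1}{7} + \frac{5}{R}$ ($Y{\left(R \right)} = \frac{5}{R} - \frac{1}{7} = - \frac{1}{7} + \frac{5}{R}$)
$I = -200$ ($I = 5 \left(- 5 \left(3 + 5\right) + 0\right) = 5 \left(\left(-5\right) 8 + 0\right) = 5 \left(-40 + 0\right) = 5 \left(-40\right) = -200$)
$\left(I - 70\right) Y{\left(2 \right)} = \left(-200 - 70\right) \frac{35 - 2}{7 \cdot 2} = - 270 \cdot \frac{1}{7} \cdot \frac{1}{2} \left(35 - 2\right) = - 270 \cdot \frac{1}{7} \cdot \frac{1}{2} \cdot 33 = \left(-270\right) \frac{33}{14} = - \frac{4455}{7}$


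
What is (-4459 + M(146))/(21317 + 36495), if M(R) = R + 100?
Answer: -4213/57812 ≈ -0.072874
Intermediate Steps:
M(R) = 100 + R
(-4459 + M(146))/(21317 + 36495) = (-4459 + (100 + 146))/(21317 + 36495) = (-4459 + 246)/57812 = -4213*1/57812 = -4213/57812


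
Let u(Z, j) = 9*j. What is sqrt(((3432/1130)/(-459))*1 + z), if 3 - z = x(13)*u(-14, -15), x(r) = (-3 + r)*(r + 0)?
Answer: sqrt(14574324567365)/28815 ≈ 132.49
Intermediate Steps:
x(r) = r*(-3 + r) (x(r) = (-3 + r)*r = r*(-3 + r))
z = 17553 (z = 3 - 13*(-3 + 13)*9*(-15) = 3 - 13*10*(-135) = 3 - 130*(-135) = 3 - 1*(-17550) = 3 + 17550 = 17553)
sqrt(((3432/1130)/(-459))*1 + z) = sqrt(((3432/1130)/(-459))*1 + 17553) = sqrt(((3432*(1/1130))*(-1/459))*1 + 17553) = sqrt(((1716/565)*(-1/459))*1 + 17553) = sqrt(-572/86445*1 + 17553) = sqrt(-572/86445 + 17553) = sqrt(1517368513/86445) = sqrt(14574324567365)/28815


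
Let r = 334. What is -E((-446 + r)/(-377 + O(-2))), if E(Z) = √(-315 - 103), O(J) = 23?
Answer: -I*√418 ≈ -20.445*I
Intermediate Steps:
E(Z) = I*√418 (E(Z) = √(-418) = I*√418)
-E((-446 + r)/(-377 + O(-2))) = -I*√418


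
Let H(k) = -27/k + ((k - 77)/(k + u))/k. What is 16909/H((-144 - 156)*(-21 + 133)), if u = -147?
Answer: 2643836400/121 ≈ 2.1850e+7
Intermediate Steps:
H(k) = -27/k + (-77 + k)/(k*(-147 + k)) (H(k) = -27/k + ((k - 77)/(k - 147))/k = -27/k + ((-77 + k)/(-147 + k))/k = -27/k + (-77 + k)/(k*(-147 + k)))
16909/H((-144 - 156)*(-21 + 133)) = 16909/((2*(1946 - 13*(-144 - 156)*(-21 + 133))/((((-144 - 156)*(-21 + 133)))*(-147 + (-144 - 156)*(-21 + 133))))) = 16909/((2*(1946 - (-3900)*112)/(((-300*112))*(-147 - 300*112)))) = 16909/((2*(1946 - 13*(-33600))/(-33600*(-147 - 33600)))) = 16909/((2*(-1/33600)*(1946 + 436800)/(-33747))) = 16909/((2*(-1/33600)*(-1/33747)*438746)) = 16909/(4477/5785200) = 16909*(5785200/4477) = 2643836400/121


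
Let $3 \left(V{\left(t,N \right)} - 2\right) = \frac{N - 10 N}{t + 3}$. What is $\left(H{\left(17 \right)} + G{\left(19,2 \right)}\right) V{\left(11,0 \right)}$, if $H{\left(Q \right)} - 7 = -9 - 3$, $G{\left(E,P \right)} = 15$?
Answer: $20$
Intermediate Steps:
$V{\left(t,N \right)} = 2 - \frac{3 N}{3 + t}$ ($V{\left(t,N \right)} = 2 + \frac{\left(N - 10 N\right) \frac{1}{t + 3}}{3} = 2 + \frac{- 9 N \frac{1}{3 + t}}{3} = 2 + \frac{\left(-9\right) N \frac{1}{3 + t}}{3} = 2 - \frac{3 N}{3 + t}$)
$H{\left(Q \right)} = -5$ ($H{\left(Q \right)} = 7 - 12 = -5$)
$\left(H{\left(17 \right)} + G{\left(19,2 \right)}\right) V{\left(11,0 \right)} = \left(-5 + 15\right) \frac{6 - 0 + 2 \cdot 11}{3 + 11} = 10 \frac{6 + 0 + 22}{14} = 10 \cdot \frac{1}{14} \cdot 28 = 10 \cdot 2 = 20$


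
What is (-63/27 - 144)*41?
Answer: -17999/3 ≈ -5999.7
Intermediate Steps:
(-63/27 - 144)*41 = (-63*1/27 - 144)*41 = (-7/3 - 144)*41 = -439/3*41 = -17999/3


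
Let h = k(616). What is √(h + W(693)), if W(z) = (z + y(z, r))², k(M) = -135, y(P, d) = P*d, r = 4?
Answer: 3*√1334010 ≈ 3465.0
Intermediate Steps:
W(z) = 25*z² (W(z) = (z + z*4)² = (z + 4*z)² = (5*z)² = 25*z²)
h = -135
√(h + W(693)) = √(-135 + 25*693²) = √(-135 + 25*480249) = √(-135 + 12006225) = √12006090 = 3*√1334010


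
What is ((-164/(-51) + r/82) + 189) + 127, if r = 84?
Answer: 669622/2091 ≈ 320.24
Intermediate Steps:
((-164/(-51) + r/82) + 189) + 127 = ((-164/(-51) + 84/82) + 189) + 127 = ((-164*(-1/51) + 84*(1/82)) + 189) + 127 = ((164/51 + 42/41) + 189) + 127 = (8866/2091 + 189) + 127 = 404065/2091 + 127 = 669622/2091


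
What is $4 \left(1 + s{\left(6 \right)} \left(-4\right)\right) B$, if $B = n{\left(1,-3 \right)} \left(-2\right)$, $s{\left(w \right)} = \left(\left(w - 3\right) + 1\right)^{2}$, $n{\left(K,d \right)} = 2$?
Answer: $1008$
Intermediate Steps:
$s{\left(w \right)} = \left(-2 + w\right)^{2}$ ($s{\left(w \right)} = \left(\left(w - 3\right) + 1\right)^{2} = \left(\left(-3 + w\right) + 1\right)^{2} = \left(-2 + w\right)^{2}$)
$B = -4$ ($B = 2 \left(-2\right) = -4$)
$4 \left(1 + s{\left(6 \right)} \left(-4\right)\right) B = 4 \left(1 + \left(-2 + 6\right)^{2} \left(-4\right)\right) \left(-4\right) = 4 \left(1 + 4^{2} \left(-4\right)\right) \left(-4\right) = 4 \left(1 + 16 \left(-4\right)\right) \left(-4\right) = 4 \left(1 - 64\right) \left(-4\right) = 4 \left(-63\right) \left(-4\right) = \left(-252\right) \left(-4\right) = 1008$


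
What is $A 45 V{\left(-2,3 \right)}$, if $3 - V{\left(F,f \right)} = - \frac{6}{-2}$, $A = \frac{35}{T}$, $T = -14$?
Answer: $0$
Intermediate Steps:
$A = - \frac{5}{2}$ ($A = \frac{35}{-14} = 35 \left(- \frac{1}{14}\right) = - \frac{5}{2} \approx -2.5$)
$V{\left(F,f \right)} = 0$ ($V{\left(F,f \right)} = 3 - - \frac{6}{-2} = 3 - \left(-6\right) \left(- \frac{1}{2}\right) = 3 - 3 = 0$)
$A 45 V{\left(-2,3 \right)} = \left(- \frac{5}{2}\right) 45 \cdot 0 = \left(- \frac{225}{2}\right) 0 = 0$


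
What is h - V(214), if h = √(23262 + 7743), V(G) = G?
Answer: -214 + 3*√3445 ≈ -37.918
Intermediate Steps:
h = 3*√3445 (h = √31005 = 3*√3445 ≈ 176.08)
h - V(214) = 3*√3445 - 1*214 = 3*√3445 - 214 = -214 + 3*√3445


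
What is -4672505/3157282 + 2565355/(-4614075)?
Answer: -5931767534597/2913587188830 ≈ -2.0359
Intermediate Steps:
-4672505/3157282 + 2565355/(-4614075) = -4672505*1/3157282 + 2565355*(-1/4614075) = -4672505/3157282 - 513071/922815 = -5931767534597/2913587188830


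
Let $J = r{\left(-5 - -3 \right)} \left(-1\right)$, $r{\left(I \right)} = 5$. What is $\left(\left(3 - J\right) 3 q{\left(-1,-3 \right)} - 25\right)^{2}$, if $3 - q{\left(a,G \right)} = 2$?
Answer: $1$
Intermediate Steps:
$q{\left(a,G \right)} = 1$ ($q{\left(a,G \right)} = 3 - 2 = 1$)
$J = -5$ ($J = 5 \left(-1\right) = -5$)
$\left(\left(3 - J\right) 3 q{\left(-1,-3 \right)} - 25\right)^{2} = \left(\left(3 - -5\right) 3 \cdot 1 - 25\right)^{2} = \left(\left(3 + 5\right) 3 \cdot 1 - 25\right)^{2} = \left(8 \cdot 3 \cdot 1 - 25\right)^{2} = \left(24 \cdot 1 - 25\right)^{2} = \left(24 - 25\right)^{2} = \left(-1\right)^{2} = 1$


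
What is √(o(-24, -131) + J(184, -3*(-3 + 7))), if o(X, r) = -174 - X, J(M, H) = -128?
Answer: I*√278 ≈ 16.673*I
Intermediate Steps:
√(o(-24, -131) + J(184, -3*(-3 + 7))) = √((-174 - 1*(-24)) - 128) = √((-174 + 24) - 128) = √(-150 - 128) = √(-278) = I*√278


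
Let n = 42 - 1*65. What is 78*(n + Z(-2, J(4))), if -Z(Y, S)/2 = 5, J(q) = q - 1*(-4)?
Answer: -2574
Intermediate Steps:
J(q) = 4 + q (J(q) = q + 4 = 4 + q)
Z(Y, S) = -10 (Z(Y, S) = -2*5 = -10)
n = -23 (n = 42 - 65 = -23)
78*(n + Z(-2, J(4))) = 78*(-23 - 10) = 78*(-33) = -2574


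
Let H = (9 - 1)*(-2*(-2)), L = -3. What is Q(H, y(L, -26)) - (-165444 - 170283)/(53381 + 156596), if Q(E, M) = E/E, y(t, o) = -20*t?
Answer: 545704/209977 ≈ 2.5989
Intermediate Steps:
H = 32 (H = 8*4 = 32)
Q(E, M) = 1
Q(H, y(L, -26)) - (-165444 - 170283)/(53381 + 156596) = 1 - (-165444 - 170283)/(53381 + 156596) = 1 - (-335727)/209977 = 1 - 1*(-335727/209977) = 1 + 335727/209977 = 545704/209977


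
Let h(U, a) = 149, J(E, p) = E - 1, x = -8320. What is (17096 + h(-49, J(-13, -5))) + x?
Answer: 8925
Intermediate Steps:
J(E, p) = -1 + E
(17096 + h(-49, J(-13, -5))) + x = (17096 + 149) - 8320 = 17245 - 8320 = 8925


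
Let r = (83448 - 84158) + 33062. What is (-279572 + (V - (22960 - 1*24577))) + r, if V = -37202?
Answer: -282805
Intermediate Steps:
r = 32352 (r = -710 + 33062 = 32352)
(-279572 + (V - (22960 - 1*24577))) + r = (-279572 + (-37202 - (22960 - 1*24577))) + 32352 = (-279572 + (-37202 - (22960 - 24577))) + 32352 = (-279572 + (-37202 - 1*(-1617))) + 32352 = (-279572 + (-37202 + 1617)) + 32352 = (-279572 - 35585) + 32352 = -315157 + 32352 = -282805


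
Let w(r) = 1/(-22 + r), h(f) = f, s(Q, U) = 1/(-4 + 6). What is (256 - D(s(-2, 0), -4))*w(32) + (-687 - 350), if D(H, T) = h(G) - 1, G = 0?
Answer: -10113/10 ≈ -1011.3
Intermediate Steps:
s(Q, U) = ½ (s(Q, U) = 1/2 = ½)
D(H, T) = -1 (D(H, T) = 0 - 1 = -1)
(256 - D(s(-2, 0), -4))*w(32) + (-687 - 350) = (256 - 1*(-1))/(-22 + 32) + (-687 - 350) = (256 + 1)/10 - 1037 = 257*(⅒) - 1037 = 257/10 - 1037 = -10113/10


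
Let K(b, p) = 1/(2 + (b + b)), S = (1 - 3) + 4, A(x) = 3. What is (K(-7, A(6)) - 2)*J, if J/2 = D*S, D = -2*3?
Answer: 50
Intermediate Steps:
D = -6
S = 2 (S = -2 + 4 = 2)
J = -24 (J = 2*(-6*2) = 2*(-12) = -24)
K(b, p) = 1/(2 + 2*b)
(K(-7, A(6)) - 2)*J = (1/(2*(1 - 7)) - 2)*(-24) = ((½)/(-6) - 2)*(-24) = ((½)*(-⅙) - 2)*(-24) = (-1/12 - 2)*(-24) = -25/12*(-24) = 50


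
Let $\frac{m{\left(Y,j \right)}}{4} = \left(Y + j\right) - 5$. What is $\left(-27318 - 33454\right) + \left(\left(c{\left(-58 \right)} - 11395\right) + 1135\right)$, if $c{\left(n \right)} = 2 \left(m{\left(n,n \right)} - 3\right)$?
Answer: $-72006$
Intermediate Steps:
$m{\left(Y,j \right)} = -20 + 4 Y + 4 j$ ($m{\left(Y,j \right)} = 4 \left(\left(Y + j\right) - 5\right) = 4 \left(-5 + Y + j\right) = -20 + 4 Y + 4 j$)
$c{\left(n \right)} = -46 + 16 n$ ($c{\left(n \right)} = 2 \left(\left(-20 + 4 n + 4 n\right) - 3\right) = 2 \left(\left(-20 + 8 n\right) - 3\right) = 2 \left(-23 + 8 n\right) = -46 + 16 n$)
$\left(-27318 - 33454\right) + \left(\left(c{\left(-58 \right)} - 11395\right) + 1135\right) = \left(-27318 - 33454\right) + \left(\left(\left(-46 + 16 \left(-58\right)\right) - 11395\right) + 1135\right) = -60772 + \left(\left(\left(-46 - 928\right) - 11395\right) + 1135\right) = -60772 + \left(\left(-974 - 11395\right) + 1135\right) = -60772 + \left(-12369 + 1135\right) = -60772 - 11234 = -72006$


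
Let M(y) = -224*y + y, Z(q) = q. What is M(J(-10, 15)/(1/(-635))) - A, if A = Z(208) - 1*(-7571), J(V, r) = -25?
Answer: -3547904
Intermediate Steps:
M(y) = -223*y
A = 7779 (A = 208 - 1*(-7571) = 208 + 7571 = 7779)
M(J(-10, 15)/(1/(-635))) - A = -(-5575)/(1/(-635)) - 1*7779 = -(-5575)/(-1/635) - 7779 = -(-5575)*(-635) - 7779 = -223*15875 - 7779 = -3540125 - 7779 = -3547904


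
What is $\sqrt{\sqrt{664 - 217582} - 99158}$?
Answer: $\sqrt{-99158 + 9 i \sqrt{2678}} \approx 0.7395 + 314.89 i$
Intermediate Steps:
$\sqrt{\sqrt{664 - 217582} - 99158} = \sqrt{\sqrt{-216918} - 99158} = \sqrt{9 i \sqrt{2678} - 99158} = \sqrt{-99158 + 9 i \sqrt{2678}}$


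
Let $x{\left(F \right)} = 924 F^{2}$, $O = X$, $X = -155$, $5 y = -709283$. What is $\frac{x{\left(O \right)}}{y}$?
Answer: $- \frac{110995500}{709283} \approx -156.49$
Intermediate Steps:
$y = - \frac{709283}{5}$ ($y = \frac{1}{5} \left(-709283\right) = - \frac{709283}{5} \approx -1.4186 \cdot 10^{5}$)
$O = -155$
$\frac{x{\left(O \right)}}{y} = \frac{924 \left(-155\right)^{2}}{- \frac{709283}{5}} = 924 \cdot 24025 \left(- \frac{5}{709283}\right) = 22199100 \left(- \frac{5}{709283}\right) = - \frac{110995500}{709283}$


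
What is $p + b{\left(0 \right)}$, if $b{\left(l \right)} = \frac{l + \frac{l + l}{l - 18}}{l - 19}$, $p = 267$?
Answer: $267$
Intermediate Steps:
$b{\left(l \right)} = \frac{l + \frac{2 l}{-18 + l}}{-19 + l}$
$p + b{\left(0 \right)} = 267 + \frac{0 \left(-16 + 0\right)}{342 + 0^{2} - 0} = 267 + 0 \frac{1}{342 + 0 + 0} \left(-16\right) = 267 + 0 \cdot \frac{1}{342} \left(-16\right) = 267 + 0 = 267$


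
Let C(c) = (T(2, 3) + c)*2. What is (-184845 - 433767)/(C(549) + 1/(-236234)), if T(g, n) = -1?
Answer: -146137187208/258912463 ≈ -564.43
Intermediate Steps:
C(c) = -2 + 2*c (C(c) = (-1 + c)*2 = -2 + 2*c)
(-184845 - 433767)/(C(549) + 1/(-236234)) = (-184845 - 433767)/((-2 + 2*549) + 1/(-236234)) = -618612/((-2 + 1098) - 1/236234) = -618612/(1096 - 1/236234) = -618612/258912463/236234 = -618612*236234/258912463 = -146137187208/258912463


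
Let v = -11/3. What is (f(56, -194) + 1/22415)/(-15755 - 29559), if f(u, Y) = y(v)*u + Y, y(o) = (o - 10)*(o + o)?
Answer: -6706073/56082330 ≈ -0.11958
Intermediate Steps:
v = -11/3 (v = -11*⅓ = -11/3 ≈ -3.6667)
y(o) = 2*o*(-10 + o) (y(o) = (-10 + o)*(2*o) = 2*o*(-10 + o))
f(u, Y) = Y + 902*u/9 (f(u, Y) = (2*(-11/3)*(-10 - 11/3))*u + Y = (2*(-11/3)*(-41/3))*u + Y = 902*u/9 + Y = Y + 902*u/9)
(f(56, -194) + 1/22415)/(-15755 - 29559) = ((-194 + (902/9)*56) + 1/22415)/(-15755 - 29559) = ((-194 + 50512/9) + 1/22415)/(-45314) = (48766/9 + 1/22415)*(-1/45314) = (1093089899/201735)*(-1/45314) = -6706073/56082330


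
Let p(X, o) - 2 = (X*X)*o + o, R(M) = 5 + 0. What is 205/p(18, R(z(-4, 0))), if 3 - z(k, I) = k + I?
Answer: 205/1627 ≈ 0.12600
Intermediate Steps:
z(k, I) = 3 - I - k (z(k, I) = 3 - (k + I) = 3 - (I + k) = 3 + (-I - k) = 3 - I - k)
R(M) = 5
p(X, o) = 2 + o + o*X**2 (p(X, o) = 2 + ((X*X)*o + o) = 2 + (X**2*o + o) = 2 + (o*X**2 + o) = 2 + (o + o*X**2) = 2 + o + o*X**2)
205/p(18, R(z(-4, 0))) = 205/(2 + 5 + 5*18**2) = 205/(2 + 5 + 5*324) = 205/(2 + 5 + 1620) = 205/1627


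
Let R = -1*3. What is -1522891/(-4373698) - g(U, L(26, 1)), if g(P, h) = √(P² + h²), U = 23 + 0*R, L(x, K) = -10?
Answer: 1522891/4373698 - √629 ≈ -24.732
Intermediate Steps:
R = -3
U = 23 (U = 23 + 0*(-3) = 23 + 0 = 23)
-1522891/(-4373698) - g(U, L(26, 1)) = -1522891/(-4373698) - √(23² + (-10)²) = -1522891*(-1/4373698) - √(529 + 100) = 1522891/4373698 - √629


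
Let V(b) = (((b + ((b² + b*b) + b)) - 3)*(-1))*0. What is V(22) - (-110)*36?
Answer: 3960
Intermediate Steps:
V(b) = 0 (V(b) = (((b + ((b² + b²) + b)) - 3)*(-1))*0 = (((b + (2*b² + b)) - 3)*(-1))*0 = (((b + (b + 2*b²)) - 3)*(-1))*0 = (((2*b + 2*b²) - 3)*(-1))*0 = ((-3 + 2*b + 2*b²)*(-1))*0 = (3 - 2*b - 2*b²)*0 = 0)
V(22) - (-110)*36 = 0 - (-110)*36 = 0 - 1*(-3960) = 0 + 3960 = 3960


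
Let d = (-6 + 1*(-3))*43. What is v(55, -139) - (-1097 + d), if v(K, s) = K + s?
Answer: 1400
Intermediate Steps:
d = -387 (d = (-6 - 3)*43 = -9*43 = -387)
v(55, -139) - (-1097 + d) = (55 - 139) - (-1097 - 387) = -84 - 1*(-1484) = -84 + 1484 = 1400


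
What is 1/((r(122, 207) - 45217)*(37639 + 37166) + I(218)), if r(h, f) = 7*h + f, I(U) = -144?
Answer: -1/3303089724 ≈ -3.0275e-10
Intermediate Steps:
r(h, f) = f + 7*h
1/((r(122, 207) - 45217)*(37639 + 37166) + I(218)) = 1/(((207 + 7*122) - 45217)*(37639 + 37166) - 144) = 1/(((207 + 854) - 45217)*74805 - 144) = 1/((1061 - 45217)*74805 - 144) = 1/(-44156*74805 - 144) = 1/(-3303089580 - 144) = 1/(-3303089724) = -1/3303089724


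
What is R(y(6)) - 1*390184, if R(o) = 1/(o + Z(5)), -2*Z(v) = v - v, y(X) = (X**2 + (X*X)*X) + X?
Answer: -100667471/258 ≈ -3.9018e+5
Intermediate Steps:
y(X) = X + X**2 + X**3 (y(X) = (X**2 + X**2*X) + X = (X**2 + X**3) + X = X + X**2 + X**3)
Z(v) = 0 (Z(v) = -(v - v)/2 = -1/2*0 = 0)
R(o) = 1/o (R(o) = 1/(o + 0) = 1/o)
R(y(6)) - 1*390184 = 1/(6*(1 + 6 + 6**2)) - 1*390184 = 1/(6*(1 + 6 + 36)) - 390184 = 1/(6*43) - 390184 = 1/258 - 390184 = -100667471/258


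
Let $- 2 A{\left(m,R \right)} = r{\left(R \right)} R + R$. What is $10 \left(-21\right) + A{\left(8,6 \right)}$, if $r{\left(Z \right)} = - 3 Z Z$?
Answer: $111$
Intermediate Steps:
$r{\left(Z \right)} = - 3 Z^{2}$
$A{\left(m,R \right)} = - \frac{R}{2} + \frac{3 R^{3}}{2}$ ($A{\left(m,R \right)} = - \frac{- 3 R^{2} R + R}{2} = - \frac{- 3 R^{3} + R}{2} = - \frac{R - 3 R^{3}}{2} = - \frac{R}{2} + \frac{3 R^{3}}{2}$)
$10 \left(-21\right) + A{\left(8,6 \right)} = 10 \left(-21\right) + \frac{1}{2} \cdot 6 \left(-1 + 3 \cdot 6^{2}\right) = -210 + \frac{1}{2} \cdot 6 \left(-1 + 3 \cdot 36\right) = -210 + \frac{1}{2} \cdot 6 \left(-1 + 108\right) = -210 + \frac{1}{2} \cdot 6 \cdot 107 = -210 + 321 = 111$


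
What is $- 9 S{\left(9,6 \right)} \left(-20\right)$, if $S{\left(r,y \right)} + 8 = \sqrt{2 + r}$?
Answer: $-1440 + 180 \sqrt{11} \approx -843.01$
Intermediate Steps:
$S{\left(r,y \right)} = -8 + \sqrt{2 + r}$
$- 9 S{\left(9,6 \right)} \left(-20\right) = - 9 \left(-8 + \sqrt{2 + 9}\right) \left(-20\right) = - 9 \left(-8 + \sqrt{11}\right) \left(-20\right) = \left(72 - 9 \sqrt{11}\right) \left(-20\right) = -1440 + 180 \sqrt{11}$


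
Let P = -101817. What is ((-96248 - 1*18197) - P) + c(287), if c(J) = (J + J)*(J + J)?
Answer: 316848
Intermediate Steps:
c(J) = 4*J**2 (c(J) = (2*J)*(2*J) = 4*J**2)
((-96248 - 1*18197) - P) + c(287) = ((-96248 - 1*18197) - 1*(-101817)) + 4*287**2 = ((-96248 - 18197) + 101817) + 4*82369 = (-114445 + 101817) + 329476 = -12628 + 329476 = 316848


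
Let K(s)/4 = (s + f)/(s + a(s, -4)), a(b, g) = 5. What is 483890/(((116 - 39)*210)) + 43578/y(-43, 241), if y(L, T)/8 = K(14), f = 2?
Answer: 61982821/37632 ≈ 1647.1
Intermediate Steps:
K(s) = 4*(2 + s)/(5 + s) (K(s) = 4*((s + 2)/(s + 5)) = 4*((2 + s)/(5 + s)) = 4*(2 + s)/(5 + s))
y(L, T) = 512/19 (y(L, T) = 8*(4*(2 + 14)/(5 + 14)) = 8*(4*16/19) = 8*(4*(1/19)*16) = 8*(64/19) = 512/19)
483890/(((116 - 39)*210)) + 43578/y(-43, 241) = 483890/(((116 - 39)*210)) + 43578/(512/19) = 483890/((77*210)) + 43578*(19/512) = 483890/16170 + 413991/256 = 483890*(1/16170) + 413991/256 = 4399/147 + 413991/256 = 61982821/37632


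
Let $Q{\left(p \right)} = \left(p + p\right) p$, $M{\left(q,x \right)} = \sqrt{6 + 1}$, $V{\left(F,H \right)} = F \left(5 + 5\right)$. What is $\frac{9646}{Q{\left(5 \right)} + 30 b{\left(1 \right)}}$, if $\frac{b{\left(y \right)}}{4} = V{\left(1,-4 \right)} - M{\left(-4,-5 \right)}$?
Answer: $\frac{120575}{14617} + \frac{57876 \sqrt{7}}{73085} \approx 10.344$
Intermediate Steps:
$V{\left(F,H \right)} = 10 F$ ($V{\left(F,H \right)} = F 10 = 10 F$)
$M{\left(q,x \right)} = \sqrt{7}$
$Q{\left(p \right)} = 2 p^{2}$ ($Q{\left(p \right)} = 2 p p = 2 p^{2}$)
$b{\left(y \right)} = 40 - 4 \sqrt{7}$ ($b{\left(y \right)} = 4 \left(10 \cdot 1 - \sqrt{7}\right) = 4 \left(10 - \sqrt{7}\right) = 40 - 4 \sqrt{7}$)
$\frac{9646}{Q{\left(5 \right)} + 30 b{\left(1 \right)}} = \frac{9646}{2 \cdot 5^{2} + 30 \left(40 - 4 \sqrt{7}\right)} = \frac{9646}{2 \cdot 25 + \left(1200 - 120 \sqrt{7}\right)} = \frac{9646}{50 + \left(1200 - 120 \sqrt{7}\right)} = \frac{9646}{1250 - 120 \sqrt{7}}$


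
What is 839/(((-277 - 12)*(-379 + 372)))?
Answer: 839/2023 ≈ 0.41473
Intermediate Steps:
839/(((-277 - 12)*(-379 + 372))) = 839/((-289*(-7))) = 839/2023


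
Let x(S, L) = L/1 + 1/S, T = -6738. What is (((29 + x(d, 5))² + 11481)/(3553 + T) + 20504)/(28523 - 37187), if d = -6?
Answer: -470106823/198682848 ≈ -2.3661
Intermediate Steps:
x(S, L) = L + 1/S (x(S, L) = L*1 + 1/S = L + 1/S)
(((29 + x(d, 5))² + 11481)/(3553 + T) + 20504)/(28523 - 37187) = (((29 + (5 + 1/(-6)))² + 11481)/(3553 - 6738) + 20504)/(28523 - 37187) = (((29 + (5 - ⅙))² + 11481)/(-3185) + 20504)/(-8664) = (((29 + 29/6)² + 11481)*(-1/3185) + 20504)*(-1/8664) = (((203/6)² + 11481)*(-1/3185) + 20504)*(-1/8664) = ((41209/36 + 11481)*(-1/3185) + 20504)*(-1/8664) = ((454525/36)*(-1/3185) + 20504)*(-1/8664) = (-90905/22932 + 20504)*(-1/8664) = (470106823/22932)*(-1/8664) = -470106823/198682848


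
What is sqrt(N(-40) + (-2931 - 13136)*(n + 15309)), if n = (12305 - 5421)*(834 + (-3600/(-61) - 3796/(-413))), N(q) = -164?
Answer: I*sqrt(63490847340222905155)/25193 ≈ 3.1628e+5*I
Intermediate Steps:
n = 156468625112/25193 (n = 6884*(834 + (-3600*(-1/61) - 3796*(-1/413))) = 6884*(834 + (3600/61 + 3796/413)) = 6884*(834 + 1718356/25193) = 6884*(22729318/25193) = 156468625112/25193 ≈ 6.2108e+6)
sqrt(N(-40) + (-2931 - 13136)*(n + 15309)) = sqrt(-164 + (-2931 - 13136)*(156468625112/25193 + 15309)) = sqrt(-164 - 16067*156854304749/25193) = sqrt(-164 - 2520178114402183/25193) = sqrt(-2520178118533835/25193) = I*sqrt(63490847340222905155)/25193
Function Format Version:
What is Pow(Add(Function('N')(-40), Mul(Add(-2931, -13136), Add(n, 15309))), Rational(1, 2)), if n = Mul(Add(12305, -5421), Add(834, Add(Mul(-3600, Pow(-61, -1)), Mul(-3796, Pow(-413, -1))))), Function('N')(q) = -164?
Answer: Mul(Rational(1, 25193), I, Pow(63490847340222905155, Rational(1, 2))) ≈ Mul(3.1628e+5, I)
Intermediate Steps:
n = Rational(156468625112, 25193) (n = Mul(6884, Add(834, Add(Mul(-3600, Rational(-1, 61)), Mul(-3796, Rational(-1, 413))))) = Mul(6884, Add(834, Add(Rational(3600, 61), Rational(3796, 413)))) = Mul(6884, Add(834, Rational(1718356, 25193))) = Mul(6884, Rational(22729318, 25193)) = Rational(156468625112, 25193) ≈ 6.2108e+6)
Pow(Add(Function('N')(-40), Mul(Add(-2931, -13136), Add(n, 15309))), Rational(1, 2)) = Pow(Add(-164, Mul(Add(-2931, -13136), Add(Rational(156468625112, 25193), 15309))), Rational(1, 2)) = Pow(Add(-164, Mul(-16067, Rational(156854304749, 25193))), Rational(1, 2)) = Pow(Add(-164, Rational(-2520178114402183, 25193)), Rational(1, 2)) = Pow(Rational(-2520178118533835, 25193), Rational(1, 2)) = Mul(Rational(1, 25193), I, Pow(63490847340222905155, Rational(1, 2)))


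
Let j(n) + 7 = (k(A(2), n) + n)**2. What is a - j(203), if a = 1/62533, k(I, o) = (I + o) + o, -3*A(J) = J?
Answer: -208270033537/562797 ≈ -3.7006e+5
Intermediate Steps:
A(J) = -J/3
k(I, o) = I + 2*o
a = 1/62533 ≈ 1.5992e-5
j(n) = -7 + (-2/3 + 3*n)**2 (j(n) = -7 + ((-1/3*2 + 2*n) + n)**2 = -7 + ((-2/3 + 2*n) + n)**2 = -7 + (-2/3 + 3*n)**2)
a - j(203) = 1/62533 - (-7 + (-2 + 9*203)**2/9) = 1/62533 - (-7 + (-2 + 1827)**2/9) = 1/62533 - (-7 + (1/9)*1825**2) = 1/62533 - (-7 + (1/9)*3330625) = 1/62533 - (-7 + 3330625/9) = 1/62533 - 1*3330562/9 = 1/62533 - 3330562/9 = -208270033537/562797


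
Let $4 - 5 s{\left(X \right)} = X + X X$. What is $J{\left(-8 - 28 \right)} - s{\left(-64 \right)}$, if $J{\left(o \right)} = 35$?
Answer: $\frac{4203}{5} \approx 840.6$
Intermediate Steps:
$s{\left(X \right)} = \frac{4}{5} - \frac{X}{5} - \frac{X^{2}}{5}$ ($s{\left(X \right)} = \frac{4}{5} - \frac{X + X X}{5} = \frac{4}{5} - \frac{X + X^{2}}{5} = \frac{4}{5} - \left(\frac{X}{5} + \frac{X^{2}}{5}\right) = \frac{4}{5} - \frac{X}{5} - \frac{X^{2}}{5}$)
$J{\left(-8 - 28 \right)} - s{\left(-64 \right)} = 35 - \left(\frac{4}{5} - - \frac{64}{5} - \frac{\left(-64\right)^{2}}{5}\right) = 35 - \left(\frac{4}{5} + \frac{64}{5} - \frac{4096}{5}\right) = 35 - - \frac{4028}{5} = 35 + \frac{4028}{5} = \frac{4203}{5}$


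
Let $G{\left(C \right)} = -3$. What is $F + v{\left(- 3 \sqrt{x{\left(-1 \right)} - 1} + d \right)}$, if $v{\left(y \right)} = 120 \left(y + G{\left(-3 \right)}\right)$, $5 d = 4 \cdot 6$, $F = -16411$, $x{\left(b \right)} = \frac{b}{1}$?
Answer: $-16195 - 360 i \sqrt{2} \approx -16195.0 - 509.12 i$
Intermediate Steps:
$x{\left(b \right)} = b$ ($x{\left(b \right)} = b 1 = b$)
$d = \frac{24}{5}$ ($d = \frac{4 \cdot 6}{5} = \frac{1}{5} \cdot 24 = \frac{24}{5} \approx 4.8$)
$v{\left(y \right)} = -360 + 120 y$ ($v{\left(y \right)} = 120 \left(y - 3\right) = 120 \left(-3 + y\right) = -360 + 120 y$)
$F + v{\left(- 3 \sqrt{x{\left(-1 \right)} - 1} + d \right)} = -16411 - \left(360 - 120 \left(- 3 \sqrt{-1 - 1} + \frac{24}{5}\right)\right) = -16411 - \left(360 - 120 \left(- 3 \sqrt{-2} + \frac{24}{5}\right)\right) = -16411 - \left(360 - 120 \left(- 3 i \sqrt{2} + \frac{24}{5}\right)\right) = -16411 - \left(360 - 120 \left(\frac{24}{5} - 3 i \sqrt{2}\right)\right) = -16411 - \left(-216 + 360 i \sqrt{2}\right) = -16411 + \left(216 - 360 i \sqrt{2}\right) = -16195 - 360 i \sqrt{2}$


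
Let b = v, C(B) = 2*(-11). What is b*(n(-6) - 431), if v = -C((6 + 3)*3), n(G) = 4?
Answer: -9394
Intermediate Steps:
C(B) = -22
v = 22 (v = -1*(-22) = 22)
b = 22
b*(n(-6) - 431) = 22*(4 - 431) = 22*(-427) = -9394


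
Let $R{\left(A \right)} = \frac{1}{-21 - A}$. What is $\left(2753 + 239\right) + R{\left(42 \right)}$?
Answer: $\frac{188495}{63} \approx 2992.0$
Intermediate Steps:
$\left(2753 + 239\right) + R{\left(42 \right)} = \left(2753 + 239\right) - \frac{1}{21 + 42} = 2992 - \frac{1}{63} = \frac{188495}{63}$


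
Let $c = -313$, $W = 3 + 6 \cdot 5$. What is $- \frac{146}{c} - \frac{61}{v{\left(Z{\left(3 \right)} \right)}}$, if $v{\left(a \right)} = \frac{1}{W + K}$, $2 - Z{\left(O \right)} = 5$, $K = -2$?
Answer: $- \frac{591737}{313} \approx -1890.5$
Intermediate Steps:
$W = 33$ ($W = 3 + 30 = 33$)
$Z{\left(O \right)} = -3$ ($Z{\left(O \right)} = 2 - 5 = -3$)
$v{\left(a \right)} = \frac{1}{31}$ ($v{\left(a \right)} = \frac{1}{33 - 2} = \frac{1}{31}$)
$- \frac{146}{c} - \frac{61}{v{\left(Z{\left(3 \right)} \right)}} = - \frac{146}{-313} - 61 \frac{1}{\frac{1}{31}} = \left(-146\right) \left(- \frac{1}{313}\right) - 1891 = \frac{146}{313} - 1891 = - \frac{591737}{313}$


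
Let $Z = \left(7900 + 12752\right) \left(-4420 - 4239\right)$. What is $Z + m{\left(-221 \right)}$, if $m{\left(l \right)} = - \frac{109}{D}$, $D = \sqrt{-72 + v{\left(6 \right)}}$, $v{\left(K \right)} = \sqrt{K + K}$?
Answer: $-178825668 + \frac{109 i \sqrt{2}}{2 \sqrt{36 - \sqrt{3}}} \approx -1.7883 \cdot 10^{8} + 13.166 i$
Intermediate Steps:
$v{\left(K \right)} = \sqrt{2} \sqrt{K}$ ($v{\left(K \right)} = \sqrt{2 K} = \sqrt{2} \sqrt{K}$)
$Z = -178825668$ ($Z = 20652 \left(-8659\right) = -178825668$)
$D = \sqrt{-72 + 2 \sqrt{3}}$ ($D = \sqrt{-72 + \sqrt{2} \sqrt{6}} = \sqrt{-72 + 2 \sqrt{3}} \approx 8.2786 i$)
$m{\left(l \right)} = - \frac{109}{\sqrt{-72 + 2 \sqrt{3}}}$
$Z + m{\left(-221 \right)} = -178825668 + \frac{109 i \sqrt{2}}{2 \sqrt{36 - \sqrt{3}}}$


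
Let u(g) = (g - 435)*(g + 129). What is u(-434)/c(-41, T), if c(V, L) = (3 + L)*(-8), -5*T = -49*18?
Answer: -1325225/7176 ≈ -184.67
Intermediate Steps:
u(g) = (-435 + g)*(129 + g)
T = 882/5 (T = -(-49)*18/5 = -1/5*(-882) = 882/5 ≈ 176.40)
c(V, L) = -24 - 8*L
u(-434)/c(-41, T) = (-56115 + (-434)**2 - 306*(-434))/(-24 - 8*882/5) = (-56115 + 188356 + 132804)/(-24 - 7056/5) = 265045/(-7176/5) = 265045*(-5/7176) = -1325225/7176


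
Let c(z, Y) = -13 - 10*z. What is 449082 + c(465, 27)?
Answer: 444419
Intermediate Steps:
449082 + c(465, 27) = 449082 + (-13 - 10*465) = 449082 + (-13 - 4650) = 449082 - 4663 = 444419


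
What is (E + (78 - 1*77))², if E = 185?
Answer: 34596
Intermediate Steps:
(E + (78 - 1*77))² = (185 + (78 - 1*77))² = (185 + (78 - 77))² = (185 + 1)² = 186² = 34596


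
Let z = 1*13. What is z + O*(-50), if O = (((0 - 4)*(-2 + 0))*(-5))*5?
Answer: 10013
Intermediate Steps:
z = 13
O = -200 (O = (-4*(-2)*(-5))*5 = (8*(-5))*5 = -40*5 = -200)
z + O*(-50) = 13 - 200*(-50) = 13 + 10000 = 10013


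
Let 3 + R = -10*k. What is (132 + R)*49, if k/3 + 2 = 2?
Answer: 6321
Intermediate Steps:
k = 0 (k = -6 + 3*2 = -6 + 6 = 0)
R = -3 (R = -3 - 10*0 = -3 + 0 = -3)
(132 + R)*49 = (132 - 3)*49 = 129*49 = 6321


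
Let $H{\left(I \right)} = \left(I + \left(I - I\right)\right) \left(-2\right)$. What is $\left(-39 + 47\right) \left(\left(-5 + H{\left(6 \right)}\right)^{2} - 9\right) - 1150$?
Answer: $1090$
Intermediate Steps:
$H{\left(I \right)} = - 2 I$ ($H{\left(I \right)} = \left(I + 0\right) \left(-2\right) = I \left(-2\right) = - 2 I$)
$\left(-39 + 47\right) \left(\left(-5 + H{\left(6 \right)}\right)^{2} - 9\right) - 1150 = \left(-39 + 47\right) \left(\left(-5 - 12\right)^{2} - 9\right) - 1150 = 8 \left(\left(-5 - 12\right)^{2} - 9\right) - 1150 = 8 \left(\left(-17\right)^{2} - 9\right) - 1150 = 8 \left(289 - 9\right) - 1150 = 8 \cdot 280 - 1150 = 2240 - 1150 = 1090$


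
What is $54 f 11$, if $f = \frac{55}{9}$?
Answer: $3630$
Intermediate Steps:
$f = \frac{55}{9}$ ($f = 55 \cdot \frac{1}{9} = \frac{55}{9} \approx 6.1111$)
$54 f 11 = 54 \cdot \frac{55}{9} \cdot 11 = 330 \cdot 11 = 3630$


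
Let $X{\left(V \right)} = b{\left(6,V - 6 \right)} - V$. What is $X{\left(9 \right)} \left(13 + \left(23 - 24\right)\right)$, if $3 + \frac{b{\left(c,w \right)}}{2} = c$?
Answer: $-36$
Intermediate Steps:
$b{\left(c,w \right)} = -6 + 2 c$
$X{\left(V \right)} = 6 - V$ ($X{\left(V \right)} = \left(-6 + 2 \cdot 6\right) - V = \left(-6 + 12\right) - V = 6 - V$)
$X{\left(9 \right)} \left(13 + \left(23 - 24\right)\right) = \left(6 - 9\right) \left(13 + \left(23 - 24\right)\right) = \left(6 - 9\right) \left(13 - 1\right) = \left(-3\right) 12 = -36$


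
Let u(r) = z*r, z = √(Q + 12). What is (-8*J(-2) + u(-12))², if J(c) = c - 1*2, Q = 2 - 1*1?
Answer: 2896 - 768*√13 ≈ 126.94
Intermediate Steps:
Q = 1 (Q = 2 - 1 = 1)
z = √13 (z = √(1 + 12) = √13 ≈ 3.6056)
J(c) = -2 + c (J(c) = c - 2 = -2 + c)
u(r) = r*√13 (u(r) = √13*r = r*√13)
(-8*J(-2) + u(-12))² = (-8*(-2 - 2) - 12*√13)² = (-8*(-4) - 12*√13)² = (32 - 12*√13)²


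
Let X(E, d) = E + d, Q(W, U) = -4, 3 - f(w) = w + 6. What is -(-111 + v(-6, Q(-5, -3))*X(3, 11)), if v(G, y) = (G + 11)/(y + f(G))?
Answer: 181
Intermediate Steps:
f(w) = -3 - w (f(w) = 3 - (w + 6) = 3 - (6 + w) = 3 + (-6 - w) = -3 - w)
v(G, y) = (11 + G)/(-3 + y - G) (v(G, y) = (G + 11)/(y + (-3 - G)) = (11 + G)/(-3 + y - G))
-(-111 + v(-6, Q(-5, -3))*X(3, 11)) = -(-111 + ((11 - 6)/(-3 - 4 - 1*(-6)))*(3 + 11)) = -(-111 + (5/(-3 - 4 + 6))*14) = -(-111 + (5/(-1))*14) = -(-111 - 1*5*14) = -(-111 - 5*14) = -(-111 - 70) = -1*(-181) = 181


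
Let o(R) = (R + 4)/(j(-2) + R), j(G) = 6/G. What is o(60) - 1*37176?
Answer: -2118968/57 ≈ -37175.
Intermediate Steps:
o(R) = (4 + R)/(-3 + R) (o(R) = (R + 4)/(6/(-2) + R) = (4 + R)/(6*(-½) + R) = (4 + R)/(-3 + R))
o(60) - 1*37176 = (4 + 60)/(-3 + 60) - 1*37176 = 64/57 - 37176 = -2118968/57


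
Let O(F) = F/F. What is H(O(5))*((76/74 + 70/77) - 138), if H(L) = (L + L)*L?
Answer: -110756/407 ≈ -272.13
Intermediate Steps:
O(F) = 1
H(L) = 2*L² (H(L) = (2*L)*L = 2*L²)
H(O(5))*((76/74 + 70/77) - 138) = (2*1²)*((76/74 + 70/77) - 138) = (2*1)*((76*(1/74) + 70*(1/77)) - 138) = 2*((38/37 + 10/11) - 138) = 2*(788/407 - 138) = 2*(-55378/407) = -110756/407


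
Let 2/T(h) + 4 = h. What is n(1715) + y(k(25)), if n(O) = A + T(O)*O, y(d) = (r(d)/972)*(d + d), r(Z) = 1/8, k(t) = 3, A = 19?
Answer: 46578655/2217456 ≈ 21.005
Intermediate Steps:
T(h) = 2/(-4 + h)
r(Z) = ⅛
y(d) = d/3888 (y(d) = ((⅛)/972)*(d + d) = ((⅛)*(1/972))*(2*d) = (2*d)/7776 = d/3888)
n(O) = 19 + 2*O/(-4 + O) (n(O) = 19 + (2/(-4 + O))*O = 19 + 2*O/(-4 + O))
n(1715) + y(k(25)) = (-76 + 21*1715)/(-4 + 1715) + (1/3888)*3 = (-76 + 36015)/1711 + 1/1296 = (1/1711)*35939 + 1/1296 = 35939/1711 + 1/1296 = 46578655/2217456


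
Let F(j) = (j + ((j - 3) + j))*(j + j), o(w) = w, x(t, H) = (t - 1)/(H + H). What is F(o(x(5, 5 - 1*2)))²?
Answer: 16/9 ≈ 1.7778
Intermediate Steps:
x(t, H) = (-1 + t)/(2*H) (x(t, H) = (-1 + t)/((2*H)) = (-1 + t)*(1/(2*H)) = (-1 + t)/(2*H))
F(j) = 2*j*(-3 + 3*j) (F(j) = (j + ((-3 + j) + j))*(2*j) = (j + (-3 + 2*j))*(2*j) = (-3 + 3*j)*(2*j) = 2*j*(-3 + 3*j))
F(o(x(5, 5 - 1*2)))² = (6*((-1 + 5)/(2*(5 - 1*2)))*(-1 + (-1 + 5)/(2*(5 - 1*2))))² = (6*((½)*4/(5 - 2))*(-1 + (½)*4/(5 - 2)))² = (6*((½)*4/3)*(-1 + (½)*4/3))² = (6*((½)*(⅓)*4)*(-1 + (½)*(⅓)*4))² = (6*(⅔)*(-1 + ⅔))² = (6*(⅔)*(-⅓))² = (-4/3)² = 16/9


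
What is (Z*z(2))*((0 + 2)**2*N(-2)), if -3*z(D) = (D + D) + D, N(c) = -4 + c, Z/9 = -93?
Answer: -40176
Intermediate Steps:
Z = -837 (Z = 9*(-93) = -837)
z(D) = -D (z(D) = -((D + D) + D)/3 = -(2*D + D)/3 = -D)
(Z*z(2))*((0 + 2)**2*N(-2)) = (-(-837)*2)*((0 + 2)**2*(-4 - 2)) = (-837*(-2))*(2**2*(-6)) = 1674*(4*(-6)) = 1674*(-24) = -40176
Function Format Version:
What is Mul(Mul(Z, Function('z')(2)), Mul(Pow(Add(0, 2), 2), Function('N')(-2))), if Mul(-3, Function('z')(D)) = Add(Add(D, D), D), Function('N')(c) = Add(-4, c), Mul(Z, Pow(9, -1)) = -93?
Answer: -40176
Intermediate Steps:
Z = -837 (Z = Mul(9, -93) = -837)
Function('z')(D) = Mul(-1, D) (Function('z')(D) = Mul(Rational(-1, 3), Add(Add(D, D), D)) = Mul(Rational(-1, 3), Add(Mul(2, D), D)) = Mul(Rational(-1, 3), Mul(3, D)) = Mul(-1, D))
Mul(Mul(Z, Function('z')(2)), Mul(Pow(Add(0, 2), 2), Function('N')(-2))) = Mul(Mul(-837, Mul(-1, 2)), Mul(Pow(Add(0, 2), 2), Add(-4, -2))) = Mul(Mul(-837, -2), Mul(Pow(2, 2), -6)) = Mul(1674, Mul(4, -6)) = Mul(1674, -24) = -40176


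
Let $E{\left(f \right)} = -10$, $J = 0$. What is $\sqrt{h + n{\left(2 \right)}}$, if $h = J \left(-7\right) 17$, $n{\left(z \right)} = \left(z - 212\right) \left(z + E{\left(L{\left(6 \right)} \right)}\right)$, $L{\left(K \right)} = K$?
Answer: $4 \sqrt{105} \approx 40.988$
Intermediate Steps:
$n{\left(z \right)} = \left(-212 + z\right) \left(-10 + z\right)$ ($n{\left(z \right)} = \left(z - 212\right) \left(z - 10\right) = \left(-212 + z\right) \left(-10 + z\right)$)
$h = 0$ ($h = 0 \left(-7\right) 17 = 0 \cdot 17 = 0$)
$\sqrt{h + n{\left(2 \right)}} = \sqrt{0 + \left(2120 + 2^{2} - 444\right)} = \sqrt{0 + \left(2120 + 4 - 444\right)} = \sqrt{0 + 1680} = \sqrt{1680} = 4 \sqrt{105}$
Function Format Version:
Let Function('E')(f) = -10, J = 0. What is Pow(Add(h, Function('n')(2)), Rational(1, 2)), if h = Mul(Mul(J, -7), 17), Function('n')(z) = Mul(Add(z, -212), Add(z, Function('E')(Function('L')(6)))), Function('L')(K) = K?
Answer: Mul(4, Pow(105, Rational(1, 2))) ≈ 40.988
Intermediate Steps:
Function('n')(z) = Mul(Add(-212, z), Add(-10, z)) (Function('n')(z) = Mul(Add(z, -212), Add(z, -10)) = Mul(Add(-212, z), Add(-10, z)))
h = 0 (h = Mul(Mul(0, -7), 17) = Mul(0, 17) = 0)
Pow(Add(h, Function('n')(2)), Rational(1, 2)) = Pow(Add(0, Add(2120, Pow(2, 2), Mul(-222, 2))), Rational(1, 2)) = Pow(Add(0, Add(2120, 4, -444)), Rational(1, 2)) = Pow(Add(0, 1680), Rational(1, 2)) = Pow(1680, Rational(1, 2)) = Mul(4, Pow(105, Rational(1, 2)))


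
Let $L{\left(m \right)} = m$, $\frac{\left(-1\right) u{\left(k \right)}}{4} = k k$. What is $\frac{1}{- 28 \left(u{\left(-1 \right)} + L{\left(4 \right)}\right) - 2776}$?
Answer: $- \frac{1}{2776} \approx -0.00036023$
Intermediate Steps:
$u{\left(k \right)} = - 4 k^{2}$ ($u{\left(k \right)} = - 4 k k = - 4 k^{2}$)
$\frac{1}{- 28 \left(u{\left(-1 \right)} + L{\left(4 \right)}\right) - 2776} = \frac{1}{- 28 \left(- 4 \left(-1\right)^{2} + 4\right) - 2776} = \frac{1}{- 28 \left(\left(-4\right) 1 + 4\right) - 2776} = \frac{1}{- 28 \left(-4 + 4\right) - 2776} = \frac{1}{\left(-28\right) 0 - 2776} = \frac{1}{0 - 2776} = \frac{1}{-2776} = - \frac{1}{2776}$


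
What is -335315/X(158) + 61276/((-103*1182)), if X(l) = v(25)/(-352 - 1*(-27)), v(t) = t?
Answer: 265351159297/60873 ≈ 4.3591e+6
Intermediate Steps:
X(l) = -1/13 (X(l) = 25/(-352 - 1*(-27)) = 25/(-352 + 27) = 25/(-325) = 25*(-1/325) = -1/13)
-335315/X(158) + 61276/((-103*1182)) = -335315/(-1/13) + 61276/((-103*1182)) = -335315*(-13) + 61276/(-121746) = 4359095 + 61276*(-1/121746) = 4359095 - 30638/60873 = 265351159297/60873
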